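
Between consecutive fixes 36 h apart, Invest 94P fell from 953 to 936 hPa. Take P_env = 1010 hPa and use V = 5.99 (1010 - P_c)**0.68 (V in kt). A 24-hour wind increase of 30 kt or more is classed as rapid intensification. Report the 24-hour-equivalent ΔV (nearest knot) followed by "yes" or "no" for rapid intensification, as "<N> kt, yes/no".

V₁: ΔP = 57, V ≈ 5.99 × 57^0.68 ≈ 93.63 kt.
V₂: ΔP = 74, V ≈ 5.99 × 74^0.68 ≈ 111.82 kt.
ΔV over 36 h = 18.19 kt → 24 h equivalent = 18.19 × 24/36 ≈ 12.13 kt.
12 kt < 30 kt ⇒ not rapid intensification.

12 kt, no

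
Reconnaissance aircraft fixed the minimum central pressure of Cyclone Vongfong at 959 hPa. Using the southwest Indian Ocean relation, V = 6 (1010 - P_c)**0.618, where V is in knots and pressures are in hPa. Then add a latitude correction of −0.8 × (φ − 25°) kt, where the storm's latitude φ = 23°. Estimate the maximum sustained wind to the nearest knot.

70 kt

ΔP = 1010 − 959 = 51 hPa.
51^0.618 ≈ 11.357.
V ≈ 6 × 11.357 ≈ 68.1 kt.
Latitude correction: −0.8 × (23 − 25) = 1.6 kt.
Corrected V ≈ 69.7 kt → 70 kt.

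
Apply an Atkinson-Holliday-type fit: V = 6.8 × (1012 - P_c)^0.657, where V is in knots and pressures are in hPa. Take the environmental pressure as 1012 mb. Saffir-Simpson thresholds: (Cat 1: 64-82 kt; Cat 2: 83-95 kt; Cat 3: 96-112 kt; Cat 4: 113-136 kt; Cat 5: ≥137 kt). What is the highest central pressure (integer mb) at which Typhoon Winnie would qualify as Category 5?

Category 5 begins at V = 137 kt.
Required ΔP = (137/6.8)^(1/0.657) = 20.147^1.522 ≈ 96.63 mb.
P_c ≤ 1012 − 96.63 = 915.37, so the highest integer P_c is 915 mb.

915 mb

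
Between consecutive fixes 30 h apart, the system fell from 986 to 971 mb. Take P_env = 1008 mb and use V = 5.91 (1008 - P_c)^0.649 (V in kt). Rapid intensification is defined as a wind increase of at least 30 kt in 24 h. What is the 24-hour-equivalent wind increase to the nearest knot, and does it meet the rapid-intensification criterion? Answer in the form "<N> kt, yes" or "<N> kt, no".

V₁: ΔP = 22, V ≈ 5.91 × 22^0.649 ≈ 43.94 kt.
V₂: ΔP = 37, V ≈ 5.91 × 37^0.649 ≈ 61.57 kt.
ΔV over 30 h = 17.63 kt → 24 h equivalent = 17.63 × 24/30 ≈ 14.10 kt.
14 kt < 30 kt ⇒ not rapid intensification.

14 kt, no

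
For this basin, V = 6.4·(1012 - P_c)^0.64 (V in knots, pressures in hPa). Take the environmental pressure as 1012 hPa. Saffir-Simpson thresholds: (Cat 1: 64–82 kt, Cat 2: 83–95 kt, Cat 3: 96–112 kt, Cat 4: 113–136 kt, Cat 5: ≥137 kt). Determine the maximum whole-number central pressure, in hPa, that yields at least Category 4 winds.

Category 4 begins at V = 113 kt.
Required ΔP = (113/6.4)^(1/0.64) = 17.656^1.562 ≈ 88.77 hPa.
P_c ≤ 1012 − 88.77 = 923.23, so the highest integer P_c is 923 hPa.

923 hPa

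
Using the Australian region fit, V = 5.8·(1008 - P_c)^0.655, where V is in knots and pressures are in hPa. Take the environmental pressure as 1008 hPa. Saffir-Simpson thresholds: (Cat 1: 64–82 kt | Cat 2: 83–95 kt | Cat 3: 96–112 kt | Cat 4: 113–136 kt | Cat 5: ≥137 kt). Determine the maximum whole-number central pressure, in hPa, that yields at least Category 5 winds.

883 hPa

Category 5 begins at V = 137 kt.
Required ΔP = (137/5.8)^(1/0.655) = 23.621^1.527 ≈ 124.92 hPa.
P_c ≤ 1008 − 124.92 = 883.08, so the highest integer P_c is 883 hPa.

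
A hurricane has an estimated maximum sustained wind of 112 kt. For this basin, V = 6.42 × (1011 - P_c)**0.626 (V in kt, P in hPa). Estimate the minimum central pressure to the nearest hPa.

915 hPa

ΔP = (V / 6.42)^(1/0.626) = (112/6.42)^1.597.
112/6.42 = 17.445; 17.445^1.597 ≈ 96.28 hPa.
P_c = 1011 − 96.28 = 914.72 ≈ 915 hPa.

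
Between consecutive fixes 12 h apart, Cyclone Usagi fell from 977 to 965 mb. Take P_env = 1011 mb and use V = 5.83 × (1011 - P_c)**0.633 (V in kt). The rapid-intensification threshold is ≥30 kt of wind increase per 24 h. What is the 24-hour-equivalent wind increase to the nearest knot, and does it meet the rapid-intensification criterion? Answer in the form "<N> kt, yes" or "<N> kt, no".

V₁: ΔP = 34, V ≈ 5.83 × 34^0.633 ≈ 54.34 kt.
V₂: ΔP = 46, V ≈ 5.83 × 46^0.633 ≈ 65.80 kt.
ΔV over 12 h = 11.46 kt → 24 h equivalent = 11.46 × 24/12 ≈ 22.92 kt.
23 kt < 30 kt ⇒ not rapid intensification.

23 kt, no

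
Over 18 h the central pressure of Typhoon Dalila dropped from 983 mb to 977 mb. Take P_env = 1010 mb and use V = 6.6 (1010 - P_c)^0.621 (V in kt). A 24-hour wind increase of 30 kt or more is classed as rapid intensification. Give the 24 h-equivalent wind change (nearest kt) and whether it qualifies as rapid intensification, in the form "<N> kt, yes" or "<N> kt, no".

9 kt, no

V₁: ΔP = 27, V ≈ 6.6 × 27^0.621 ≈ 51.10 kt.
V₂: ΔP = 33, V ≈ 6.6 × 33^0.621 ≈ 57.88 kt.
ΔV over 18 h = 6.78 kt → 24 h equivalent = 6.78 × 24/18 ≈ 9.04 kt.
9 kt < 30 kt ⇒ not rapid intensification.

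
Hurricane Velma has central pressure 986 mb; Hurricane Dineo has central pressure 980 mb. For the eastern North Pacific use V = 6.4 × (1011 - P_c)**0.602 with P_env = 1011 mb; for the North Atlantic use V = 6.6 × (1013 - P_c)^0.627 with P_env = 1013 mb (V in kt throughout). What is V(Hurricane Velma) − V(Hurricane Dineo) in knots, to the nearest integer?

-15 kt

Hurricane Velma: ΔP = 25; V ≈ 6.4 × 25^0.602 ≈ 44.44 kt.
Hurricane Dineo: ΔP = 33; V ≈ 6.6 × 33^0.627 ≈ 59.11 kt.
Difference ≈ 44.44 − 59.11 = -14.67 → -15 kt.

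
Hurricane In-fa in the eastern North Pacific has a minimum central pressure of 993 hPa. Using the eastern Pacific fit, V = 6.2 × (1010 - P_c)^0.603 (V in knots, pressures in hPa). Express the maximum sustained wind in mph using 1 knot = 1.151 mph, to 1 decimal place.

ΔP = 1010 − 993 = 17 hPa.
V ≈ 6.2 × 17^0.603 = 6.2 × 5.520 ≈ 34.226 kt.
34.226 × 1.151 ≈ 39.39 mph → 39.4 mph.

39.4 mph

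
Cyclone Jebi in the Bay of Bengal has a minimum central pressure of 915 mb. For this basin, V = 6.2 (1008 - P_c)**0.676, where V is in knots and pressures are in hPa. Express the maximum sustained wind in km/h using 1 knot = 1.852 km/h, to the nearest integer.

ΔP = 1008 − 915 = 93 mb.
V ≈ 6.2 × 93^0.676 = 6.2 × 21.414 ≈ 132.766 kt.
132.766 × 1.852 ≈ 245.88 km/h → 246 km/h.

246 km/h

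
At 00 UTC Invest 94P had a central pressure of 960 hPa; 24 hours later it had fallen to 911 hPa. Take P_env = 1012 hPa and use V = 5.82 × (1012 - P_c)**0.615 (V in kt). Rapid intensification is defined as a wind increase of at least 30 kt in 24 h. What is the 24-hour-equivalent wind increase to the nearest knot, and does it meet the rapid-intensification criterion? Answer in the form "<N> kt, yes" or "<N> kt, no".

33 kt, yes

V₁: ΔP = 52, V ≈ 5.82 × 52^0.615 ≈ 66.11 kt.
V₂: ΔP = 101, V ≈ 5.82 × 101^0.615 ≈ 99.44 kt.
ΔV over 24 h = 33.33 kt → 24 h equivalent = 33.33 × 24/24 ≈ 33.33 kt.
33 kt ≥ 30 kt ⇒ rapid intensification.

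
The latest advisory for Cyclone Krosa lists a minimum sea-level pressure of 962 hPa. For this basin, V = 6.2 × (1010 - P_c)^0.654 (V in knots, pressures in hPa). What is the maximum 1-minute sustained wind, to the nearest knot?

ΔP = 1010 − 962 = 48 hPa.
48^0.654 ≈ 12.576.
V ≈ 6.2 × 12.576 ≈ 78.0 kt.

78 kt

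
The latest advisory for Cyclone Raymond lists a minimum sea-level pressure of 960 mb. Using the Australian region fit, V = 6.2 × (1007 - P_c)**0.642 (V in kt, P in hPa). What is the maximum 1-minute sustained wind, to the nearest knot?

73 kt

ΔP = 1007 − 960 = 47 mb.
47^0.642 ≈ 11.844.
V ≈ 6.2 × 11.844 ≈ 73.4 kt.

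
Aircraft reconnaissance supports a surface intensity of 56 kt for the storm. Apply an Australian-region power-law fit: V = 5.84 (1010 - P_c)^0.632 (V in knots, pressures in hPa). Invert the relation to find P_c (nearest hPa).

ΔP = (V / 5.84)^(1/0.632) = (56/5.84)^1.582.
56/5.84 = 9.589; 9.589^1.582 ≈ 35.76 hPa.
P_c = 1010 − 35.76 = 974.24 ≈ 974 hPa.

974 hPa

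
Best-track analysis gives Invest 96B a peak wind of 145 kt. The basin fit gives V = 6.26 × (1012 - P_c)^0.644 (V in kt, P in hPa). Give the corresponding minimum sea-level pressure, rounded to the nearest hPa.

ΔP = (V / 6.26)^(1/0.644) = (145/6.26)^1.553.
145/6.26 = 23.163; 23.163^1.553 ≈ 131.60 hPa.
P_c = 1012 − 131.60 = 880.40 ≈ 880 hPa.

880 hPa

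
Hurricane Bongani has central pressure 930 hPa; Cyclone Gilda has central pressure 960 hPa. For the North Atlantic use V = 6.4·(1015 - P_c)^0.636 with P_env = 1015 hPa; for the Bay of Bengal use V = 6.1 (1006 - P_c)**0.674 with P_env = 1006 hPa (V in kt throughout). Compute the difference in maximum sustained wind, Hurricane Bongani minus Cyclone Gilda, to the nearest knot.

27 kt

Hurricane Bongani: ΔP = 85; V ≈ 6.4 × 85^0.636 ≈ 107.97 kt.
Cyclone Gilda: ΔP = 46; V ≈ 6.1 × 46^0.674 ≈ 80.54 kt.
Difference ≈ 107.97 − 80.54 = 27.43 → 27 kt.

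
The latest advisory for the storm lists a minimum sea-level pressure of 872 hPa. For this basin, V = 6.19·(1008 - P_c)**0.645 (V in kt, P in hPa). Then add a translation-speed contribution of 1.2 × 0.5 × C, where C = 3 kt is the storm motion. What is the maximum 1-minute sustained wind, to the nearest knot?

149 kt

ΔP = 1008 − 872 = 136 hPa.
136^0.645 ≈ 23.776.
V ≈ 6.19 × 23.776 ≈ 147.2 kt.
Translation term: 1.2 × 0.5 × 3 = 1.8 kt.
Corrected V ≈ 149 kt → 149 kt.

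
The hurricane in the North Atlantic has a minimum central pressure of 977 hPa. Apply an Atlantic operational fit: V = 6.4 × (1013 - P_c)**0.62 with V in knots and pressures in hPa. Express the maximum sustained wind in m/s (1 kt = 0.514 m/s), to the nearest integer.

ΔP = 1013 − 977 = 36 hPa.
V ≈ 6.4 × 36^0.62 = 6.4 × 9.224 ≈ 59.032 kt.
59.032 × 0.514 ≈ 30.34 m/s → 30 m/s.

30 m/s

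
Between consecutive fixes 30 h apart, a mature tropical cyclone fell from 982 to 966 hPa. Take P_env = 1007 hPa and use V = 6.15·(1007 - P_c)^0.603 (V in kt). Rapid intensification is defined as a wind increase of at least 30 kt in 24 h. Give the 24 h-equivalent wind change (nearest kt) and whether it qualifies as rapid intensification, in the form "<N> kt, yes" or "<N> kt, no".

12 kt, no

V₁: ΔP = 25, V ≈ 6.15 × 25^0.603 ≈ 42.84 kt.
V₂: ΔP = 41, V ≈ 6.15 × 41^0.603 ≈ 57.73 kt.
ΔV over 30 h = 14.89 kt → 24 h equivalent = 14.89 × 24/30 ≈ 11.91 kt.
12 kt < 30 kt ⇒ not rapid intensification.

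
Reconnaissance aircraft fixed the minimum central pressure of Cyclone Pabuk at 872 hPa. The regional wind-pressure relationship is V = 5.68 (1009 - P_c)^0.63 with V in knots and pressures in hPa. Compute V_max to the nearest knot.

ΔP = 1009 − 872 = 137 hPa.
137^0.63 ≈ 22.189.
V ≈ 5.68 × 22.189 ≈ 126.0 kt.

126 kt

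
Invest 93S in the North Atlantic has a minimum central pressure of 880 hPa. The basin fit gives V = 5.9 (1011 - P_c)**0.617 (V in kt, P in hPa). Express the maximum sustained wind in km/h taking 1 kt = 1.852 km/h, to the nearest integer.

221 km/h

ΔP = 1011 − 880 = 131 hPa.
V ≈ 5.9 × 131^0.617 = 5.9 × 20.247 ≈ 119.456 kt.
119.456 × 1.852 ≈ 221.23 km/h → 221 km/h.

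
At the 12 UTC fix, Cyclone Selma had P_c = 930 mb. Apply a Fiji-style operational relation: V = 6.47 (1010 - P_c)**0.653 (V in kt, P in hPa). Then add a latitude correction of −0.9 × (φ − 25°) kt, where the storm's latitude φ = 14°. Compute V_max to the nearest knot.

ΔP = 1010 − 930 = 80 mb.
80^0.653 ≈ 17.487.
V ≈ 6.47 × 17.487 ≈ 113.1 kt.
Latitude correction: −0.9 × (14 − 25) = 9.9 kt.
Corrected V ≈ 123 kt → 123 kt.

123 kt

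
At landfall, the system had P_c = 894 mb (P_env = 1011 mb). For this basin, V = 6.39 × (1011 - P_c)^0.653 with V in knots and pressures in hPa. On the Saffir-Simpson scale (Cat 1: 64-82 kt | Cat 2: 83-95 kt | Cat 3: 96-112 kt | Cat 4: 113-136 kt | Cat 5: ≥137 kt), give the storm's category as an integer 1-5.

ΔP = 1011 − 894 = 117 mb.
V ≈ 6.39 × 117^0.653 = 6.39 × 22.41 ≈ 143 kt.
143 kt falls in the Category 5 band.

5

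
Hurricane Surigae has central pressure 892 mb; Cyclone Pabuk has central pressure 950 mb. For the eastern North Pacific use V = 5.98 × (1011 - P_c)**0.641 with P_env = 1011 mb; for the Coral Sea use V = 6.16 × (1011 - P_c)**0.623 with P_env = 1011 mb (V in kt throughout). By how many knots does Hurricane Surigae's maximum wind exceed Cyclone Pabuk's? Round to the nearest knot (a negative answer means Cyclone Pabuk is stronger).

48 kt

Hurricane Surigae: ΔP = 119; V ≈ 5.98 × 119^0.641 ≈ 127.98 kt.
Cyclone Pabuk: ΔP = 61; V ≈ 6.16 × 61^0.623 ≈ 79.77 kt.
Difference ≈ 127.98 − 79.77 = 48.21 → 48 kt.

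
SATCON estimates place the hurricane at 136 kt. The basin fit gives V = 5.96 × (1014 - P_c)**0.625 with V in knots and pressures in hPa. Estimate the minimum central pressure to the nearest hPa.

865 hPa

ΔP = (V / 5.96)^(1/0.625) = (136/5.96)^1.600.
136/5.96 = 22.819; 22.819^1.600 ≈ 149.03 hPa.
P_c = 1014 − 149.03 = 864.97 ≈ 865 hPa.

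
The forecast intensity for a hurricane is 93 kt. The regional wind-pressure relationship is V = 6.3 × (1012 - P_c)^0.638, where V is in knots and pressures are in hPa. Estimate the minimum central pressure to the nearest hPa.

944 hPa

ΔP = (V / 6.3)^(1/0.638) = (93/6.3)^1.567.
93/6.3 = 14.762; 14.762^1.567 ≈ 68.00 hPa.
P_c = 1012 − 68.00 = 944.00 ≈ 944 hPa.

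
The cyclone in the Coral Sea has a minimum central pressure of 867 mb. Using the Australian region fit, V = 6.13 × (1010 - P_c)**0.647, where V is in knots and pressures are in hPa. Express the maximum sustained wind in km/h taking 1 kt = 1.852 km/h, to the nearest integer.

ΔP = 1010 − 867 = 143 mb.
V ≈ 6.13 × 143^0.647 = 6.13 × 24.803 ≈ 152.042 kt.
152.042 × 1.852 ≈ 281.58 km/h → 282 km/h.

282 km/h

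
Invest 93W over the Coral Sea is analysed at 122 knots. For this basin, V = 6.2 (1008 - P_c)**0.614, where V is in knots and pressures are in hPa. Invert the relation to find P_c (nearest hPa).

880 hPa

ΔP = (V / 6.2)^(1/0.614) = (122/6.2)^1.629.
122/6.2 = 19.677; 19.677^1.629 ≈ 128.07 hPa.
P_c = 1008 − 128.07 = 879.93 ≈ 880 hPa.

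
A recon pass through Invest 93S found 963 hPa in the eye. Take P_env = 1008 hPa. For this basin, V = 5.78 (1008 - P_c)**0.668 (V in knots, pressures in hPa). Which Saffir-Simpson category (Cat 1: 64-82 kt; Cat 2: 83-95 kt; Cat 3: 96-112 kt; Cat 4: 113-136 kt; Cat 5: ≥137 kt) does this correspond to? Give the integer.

1

ΔP = 1008 − 963 = 45 hPa.
V ≈ 5.78 × 45^0.668 = 5.78 × 12.72 ≈ 73 kt.
73 kt falls in the Category 1 band.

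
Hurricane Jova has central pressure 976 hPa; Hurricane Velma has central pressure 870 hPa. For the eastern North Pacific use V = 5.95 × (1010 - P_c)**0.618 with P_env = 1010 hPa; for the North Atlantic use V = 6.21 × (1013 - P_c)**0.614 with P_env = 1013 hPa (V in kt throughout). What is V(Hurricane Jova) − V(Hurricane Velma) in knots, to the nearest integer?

-78 kt

Hurricane Jova: ΔP = 34; V ≈ 5.95 × 34^0.618 ≈ 52.60 kt.
Hurricane Velma: ΔP = 143; V ≈ 6.21 × 143^0.614 ≈ 130.76 kt.
Difference ≈ 52.60 − 130.76 = -78.16 → -78 kt.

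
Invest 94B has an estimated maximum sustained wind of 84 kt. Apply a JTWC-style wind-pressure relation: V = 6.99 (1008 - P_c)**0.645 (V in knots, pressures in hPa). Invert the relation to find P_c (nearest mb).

ΔP = (V / 6.99)^(1/0.645) = (84/6.99)^1.550.
84/6.99 = 12.017; 12.017^1.550 ≈ 47.22 mb.
P_c = 1008 − 47.22 = 960.78 ≈ 961 mb.

961 mb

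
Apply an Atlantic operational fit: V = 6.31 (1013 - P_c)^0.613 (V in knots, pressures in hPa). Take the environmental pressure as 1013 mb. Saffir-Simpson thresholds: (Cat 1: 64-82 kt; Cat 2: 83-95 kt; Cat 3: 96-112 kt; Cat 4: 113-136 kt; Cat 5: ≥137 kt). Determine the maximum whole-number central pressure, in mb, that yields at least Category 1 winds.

Category 1 begins at V = 64 kt.
Required ΔP = (64/6.31)^(1/0.613) = 10.143^1.631 ≈ 43.79 mb.
P_c ≤ 1013 − 43.79 = 969.21, so the highest integer P_c is 969 mb.

969 mb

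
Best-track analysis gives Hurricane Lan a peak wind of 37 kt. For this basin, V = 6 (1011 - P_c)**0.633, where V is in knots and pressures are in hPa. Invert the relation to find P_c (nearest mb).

ΔP = (V / 6)^(1/0.633) = (37/6)^1.580.
37/6 = 6.167; 6.167^1.580 ≈ 17.71 mb.
P_c = 1011 − 17.71 = 993.29 ≈ 993 mb.

993 mb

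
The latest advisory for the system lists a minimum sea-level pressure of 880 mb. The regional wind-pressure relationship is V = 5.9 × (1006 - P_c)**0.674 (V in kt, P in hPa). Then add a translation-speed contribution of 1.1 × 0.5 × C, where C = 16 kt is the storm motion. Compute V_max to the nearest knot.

162 kt

ΔP = 1006 − 880 = 126 mb.
126^0.674 ≈ 26.041.
V ≈ 5.9 × 26.041 ≈ 153.6 kt.
Translation term: 1.1 × 0.5 × 16 = 8.8 kt.
Corrected V ≈ 162.4 kt → 162 kt.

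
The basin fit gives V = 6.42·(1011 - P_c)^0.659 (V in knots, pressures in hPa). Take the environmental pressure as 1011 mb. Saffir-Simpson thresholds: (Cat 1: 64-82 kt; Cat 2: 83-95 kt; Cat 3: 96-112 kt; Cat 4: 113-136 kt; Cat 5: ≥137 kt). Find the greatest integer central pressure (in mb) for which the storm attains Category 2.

962 mb

Category 2 begins at V = 83 kt.
Required ΔP = (83/6.42)^(1/0.659) = 12.928^1.517 ≈ 48.61 mb.
P_c ≤ 1011 − 48.61 = 962.39, so the highest integer P_c is 962 mb.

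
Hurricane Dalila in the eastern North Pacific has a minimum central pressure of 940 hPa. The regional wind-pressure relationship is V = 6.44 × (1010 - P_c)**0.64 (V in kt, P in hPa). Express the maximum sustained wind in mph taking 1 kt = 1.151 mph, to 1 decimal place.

ΔP = 1010 − 940 = 70 hPa.
V ≈ 6.44 × 70^0.64 = 6.44 × 15.166 ≈ 97.667 kt.
97.667 × 1.151 ≈ 112.41 mph → 112.4 mph.

112.4 mph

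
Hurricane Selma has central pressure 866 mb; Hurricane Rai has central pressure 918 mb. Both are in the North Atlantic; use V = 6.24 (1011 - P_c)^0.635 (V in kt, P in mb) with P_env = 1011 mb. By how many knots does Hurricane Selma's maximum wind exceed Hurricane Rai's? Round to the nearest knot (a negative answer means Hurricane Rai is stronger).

36 kt

Hurricane Selma: ΔP = 145; V ≈ 6.24 × 145^0.635 ≈ 147.11 kt.
Hurricane Rai: ΔP = 93; V ≈ 6.24 × 93^0.635 ≈ 110.96 kt.
Difference ≈ 147.11 − 110.96 = 36.15 → 36 kt.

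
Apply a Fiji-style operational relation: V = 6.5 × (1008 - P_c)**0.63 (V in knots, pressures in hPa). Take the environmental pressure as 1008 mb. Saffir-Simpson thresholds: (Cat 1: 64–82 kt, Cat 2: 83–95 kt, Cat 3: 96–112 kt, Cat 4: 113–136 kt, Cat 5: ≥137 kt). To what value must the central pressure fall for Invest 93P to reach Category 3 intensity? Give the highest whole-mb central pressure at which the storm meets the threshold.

Category 3 begins at V = 96 kt.
Required ΔP = (96/6.5)^(1/0.63) = 14.769^1.587 ≈ 71.80 mb.
P_c ≤ 1008 − 71.80 = 936.20, so the highest integer P_c is 936 mb.

936 mb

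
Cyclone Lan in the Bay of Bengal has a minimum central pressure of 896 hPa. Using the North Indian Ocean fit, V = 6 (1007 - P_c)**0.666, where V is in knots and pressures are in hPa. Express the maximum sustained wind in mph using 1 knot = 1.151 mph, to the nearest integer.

ΔP = 1007 − 896 = 111 hPa.
V ≈ 6 × 111^0.666 = 6 × 23.024 ≈ 138.145 kt.
138.145 × 1.151 ≈ 159.01 mph → 159 mph.

159 mph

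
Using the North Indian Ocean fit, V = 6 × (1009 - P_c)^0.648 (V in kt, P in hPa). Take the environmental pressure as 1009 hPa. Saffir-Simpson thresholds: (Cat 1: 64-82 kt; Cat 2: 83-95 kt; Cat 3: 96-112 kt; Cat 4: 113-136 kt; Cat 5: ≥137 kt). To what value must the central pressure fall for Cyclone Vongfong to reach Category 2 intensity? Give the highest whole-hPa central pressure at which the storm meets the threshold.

Category 2 begins at V = 83 kt.
Required ΔP = (83/6)^(1/0.648) = 13.833^1.543 ≈ 57.64 hPa.
P_c ≤ 1009 − 57.64 = 951.36, so the highest integer P_c is 951 hPa.

951 hPa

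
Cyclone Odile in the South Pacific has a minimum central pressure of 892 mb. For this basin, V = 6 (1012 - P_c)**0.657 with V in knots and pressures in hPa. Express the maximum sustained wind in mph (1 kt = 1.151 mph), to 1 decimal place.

ΔP = 1012 − 892 = 120 mb.
V ≈ 6 × 120^0.657 = 6 × 23.229 ≈ 139.371 kt.
139.371 × 1.151 ≈ 160.42 mph → 160.4 mph.

160.4 mph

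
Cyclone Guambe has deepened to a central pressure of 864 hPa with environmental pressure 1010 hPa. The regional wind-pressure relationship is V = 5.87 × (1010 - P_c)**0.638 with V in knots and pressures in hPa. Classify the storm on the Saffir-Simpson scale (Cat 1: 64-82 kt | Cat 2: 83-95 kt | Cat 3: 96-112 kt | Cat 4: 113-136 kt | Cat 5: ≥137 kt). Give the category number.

5

ΔP = 1010 − 864 = 146 hPa.
V ≈ 5.87 × 146^0.638 = 5.87 × 24.04 ≈ 141 kt.
141 kt falls in the Category 5 band.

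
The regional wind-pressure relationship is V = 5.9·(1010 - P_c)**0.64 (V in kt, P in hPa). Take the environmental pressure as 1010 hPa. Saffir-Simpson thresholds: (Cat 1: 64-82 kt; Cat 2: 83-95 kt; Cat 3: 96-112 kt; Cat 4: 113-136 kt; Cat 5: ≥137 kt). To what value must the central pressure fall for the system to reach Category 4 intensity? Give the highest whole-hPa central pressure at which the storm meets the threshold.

909 hPa

Category 4 begins at V = 113 kt.
Required ΔP = (113/5.9)^(1/0.64) = 19.153^1.562 ≈ 100.80 hPa.
P_c ≤ 1010 − 100.80 = 909.20, so the highest integer P_c is 909 hPa.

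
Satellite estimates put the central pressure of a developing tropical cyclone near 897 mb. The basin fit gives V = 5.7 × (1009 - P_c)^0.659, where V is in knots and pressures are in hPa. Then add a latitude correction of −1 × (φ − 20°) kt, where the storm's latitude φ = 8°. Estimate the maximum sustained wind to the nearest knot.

ΔP = 1009 − 897 = 112 mb.
112^0.659 ≈ 22.410.
V ≈ 5.7 × 22.410 ≈ 127.7 kt.
Latitude correction: −1 × (8 − 20) = 12 kt.
Corrected V ≈ 139.7 kt → 140 kt.

140 kt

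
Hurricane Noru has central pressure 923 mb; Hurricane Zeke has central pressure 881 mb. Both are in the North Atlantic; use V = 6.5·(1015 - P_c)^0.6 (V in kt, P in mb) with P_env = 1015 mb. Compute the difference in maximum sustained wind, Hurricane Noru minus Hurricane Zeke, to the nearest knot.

Hurricane Noru: ΔP = 92; V ≈ 6.5 × 92^0.6 ≈ 97.99 kt.
Hurricane Zeke: ΔP = 134; V ≈ 6.5 × 134^0.6 ≈ 122.79 kt.
Difference ≈ 97.99 − 122.79 = -24.80 → -25 kt.

-25 kt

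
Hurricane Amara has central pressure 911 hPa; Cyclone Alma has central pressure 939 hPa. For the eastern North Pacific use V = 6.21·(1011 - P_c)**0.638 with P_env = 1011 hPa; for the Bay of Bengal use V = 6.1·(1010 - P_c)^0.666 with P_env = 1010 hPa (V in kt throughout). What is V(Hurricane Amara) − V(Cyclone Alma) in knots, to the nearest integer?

13 kt

Hurricane Amara: ΔP = 100; V ≈ 6.21 × 100^0.638 ≈ 117.24 kt.
Cyclone Alma: ΔP = 71; V ≈ 6.1 × 71^0.666 ≈ 104.30 kt.
Difference ≈ 117.24 − 104.30 = 12.94 → 13 kt.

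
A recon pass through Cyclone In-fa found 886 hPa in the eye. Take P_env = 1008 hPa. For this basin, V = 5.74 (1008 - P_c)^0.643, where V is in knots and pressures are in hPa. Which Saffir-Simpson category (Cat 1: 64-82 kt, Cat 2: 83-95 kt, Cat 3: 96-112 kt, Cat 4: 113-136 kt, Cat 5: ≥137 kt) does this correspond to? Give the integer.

ΔP = 1008 − 886 = 122 hPa.
V ≈ 5.74 × 122^0.643 = 5.74 × 21.95 ≈ 126 kt.
126 kt falls in the Category 4 band.

4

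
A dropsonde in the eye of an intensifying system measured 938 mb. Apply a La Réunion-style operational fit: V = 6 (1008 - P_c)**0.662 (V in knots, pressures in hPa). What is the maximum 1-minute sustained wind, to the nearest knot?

100 kt

ΔP = 1008 − 938 = 70 mb.
70^0.662 ≈ 16.652.
V ≈ 6 × 16.652 ≈ 99.9 kt.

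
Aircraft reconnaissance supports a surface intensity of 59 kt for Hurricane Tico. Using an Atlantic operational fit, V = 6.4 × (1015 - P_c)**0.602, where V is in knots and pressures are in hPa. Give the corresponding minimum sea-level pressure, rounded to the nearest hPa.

ΔP = (V / 6.4)^(1/0.602) = (59/6.4)^1.661.
59/6.4 = 9.219; 9.219^1.661 ≈ 40.04 hPa.
P_c = 1015 − 40.04 = 974.96 ≈ 975 hPa.

975 hPa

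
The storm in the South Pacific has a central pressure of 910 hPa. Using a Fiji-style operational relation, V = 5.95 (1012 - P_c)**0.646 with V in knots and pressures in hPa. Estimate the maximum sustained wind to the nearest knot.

118 kt

ΔP = 1012 − 910 = 102 hPa.
102^0.646 ≈ 19.841.
V ≈ 5.95 × 19.841 ≈ 118.1 kt.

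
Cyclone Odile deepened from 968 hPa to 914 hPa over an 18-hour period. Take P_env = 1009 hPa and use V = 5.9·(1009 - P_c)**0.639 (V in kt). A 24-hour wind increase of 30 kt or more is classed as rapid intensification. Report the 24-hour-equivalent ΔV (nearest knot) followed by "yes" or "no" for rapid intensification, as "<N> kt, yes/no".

60 kt, yes

V₁: ΔP = 41, V ≈ 5.9 × 41^0.639 ≈ 63.30 kt.
V₂: ΔP = 95, V ≈ 5.9 × 95^0.639 ≈ 108.30 kt.
ΔV over 18 h = 45.00 kt → 24 h equivalent = 45.00 × 24/18 ≈ 60.00 kt.
60 kt ≥ 30 kt ⇒ rapid intensification.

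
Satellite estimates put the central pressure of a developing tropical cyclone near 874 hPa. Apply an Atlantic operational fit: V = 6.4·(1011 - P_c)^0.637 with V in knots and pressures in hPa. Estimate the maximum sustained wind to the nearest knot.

ΔP = 1011 − 874 = 137 hPa.
137^0.637 ≈ 22.966.
V ≈ 6.4 × 22.966 ≈ 147.0 kt.

147 kt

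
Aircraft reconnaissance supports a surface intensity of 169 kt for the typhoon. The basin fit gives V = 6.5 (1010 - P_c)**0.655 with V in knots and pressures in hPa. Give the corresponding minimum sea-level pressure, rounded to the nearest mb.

865 mb

ΔP = (V / 6.5)^(1/0.655) = (169/6.5)^1.527.
169/6.5 = 26.000; 26.000^1.527 ≈ 144.63 mb.
P_c = 1010 − 144.63 = 865.37 ≈ 865 mb.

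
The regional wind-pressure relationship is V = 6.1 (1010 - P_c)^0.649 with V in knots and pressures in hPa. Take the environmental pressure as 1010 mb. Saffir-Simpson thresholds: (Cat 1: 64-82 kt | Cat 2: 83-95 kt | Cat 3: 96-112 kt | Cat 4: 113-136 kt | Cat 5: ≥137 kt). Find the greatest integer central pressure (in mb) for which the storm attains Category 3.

Category 3 begins at V = 96 kt.
Required ΔP = (96/6.1)^(1/0.649) = 15.738^1.541 ≈ 69.87 mb.
P_c ≤ 1010 − 69.87 = 940.13, so the highest integer P_c is 940 mb.

940 mb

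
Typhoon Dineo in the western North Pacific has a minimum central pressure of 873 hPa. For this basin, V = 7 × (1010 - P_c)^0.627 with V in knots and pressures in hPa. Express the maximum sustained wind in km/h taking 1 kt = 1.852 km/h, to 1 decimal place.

ΔP = 1010 − 873 = 137 hPa.
V ≈ 7 × 137^0.627 = 7 × 21.864 ≈ 153.046 kt.
153.046 × 1.852 ≈ 283.44 km/h → 283.4 km/h.

283.4 km/h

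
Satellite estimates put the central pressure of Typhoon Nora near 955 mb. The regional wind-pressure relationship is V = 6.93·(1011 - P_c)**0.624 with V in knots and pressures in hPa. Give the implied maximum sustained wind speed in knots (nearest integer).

ΔP = 1011 − 955 = 56 mb.
56^0.624 ≈ 12.327.
V ≈ 6.93 × 12.327 ≈ 85.4 kt.

85 kt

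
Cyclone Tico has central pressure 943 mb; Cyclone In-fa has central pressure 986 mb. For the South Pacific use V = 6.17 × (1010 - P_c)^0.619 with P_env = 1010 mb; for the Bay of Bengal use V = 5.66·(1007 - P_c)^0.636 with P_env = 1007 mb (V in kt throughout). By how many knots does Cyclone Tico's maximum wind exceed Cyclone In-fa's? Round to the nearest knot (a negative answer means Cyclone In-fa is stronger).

44 kt

Cyclone Tico: ΔP = 67; V ≈ 6.17 × 67^0.619 ≈ 83.30 kt.
Cyclone In-fa: ΔP = 21; V ≈ 5.66 × 21^0.636 ≈ 39.24 kt.
Difference ≈ 83.30 − 39.24 = 44.06 → 44 kt.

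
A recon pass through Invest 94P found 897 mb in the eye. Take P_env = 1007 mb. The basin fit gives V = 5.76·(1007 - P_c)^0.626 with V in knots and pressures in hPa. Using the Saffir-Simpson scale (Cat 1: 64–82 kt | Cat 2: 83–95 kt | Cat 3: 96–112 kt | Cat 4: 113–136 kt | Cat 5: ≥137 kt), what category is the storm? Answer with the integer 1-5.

ΔP = 1007 − 897 = 110 mb.
V ≈ 5.76 × 110^0.626 = 5.76 × 18.96 ≈ 109 kt.
109 kt falls in the Category 3 band.

3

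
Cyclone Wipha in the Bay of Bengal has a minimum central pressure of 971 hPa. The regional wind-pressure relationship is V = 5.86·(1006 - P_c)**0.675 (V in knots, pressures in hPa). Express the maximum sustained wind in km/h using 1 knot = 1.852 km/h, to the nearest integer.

120 km/h

ΔP = 1006 − 971 = 35 hPa.
V ≈ 5.86 × 35^0.675 = 5.86 × 11.022 ≈ 64.587 kt.
64.587 × 1.852 ≈ 119.61 km/h → 120 km/h.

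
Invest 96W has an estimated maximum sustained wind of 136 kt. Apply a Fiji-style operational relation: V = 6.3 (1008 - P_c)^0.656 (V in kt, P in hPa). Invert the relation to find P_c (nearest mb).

ΔP = (V / 6.3)^(1/0.656) = (136/6.3)^1.524.
136/6.3 = 21.587; 21.587^1.524 ≈ 108.10 mb.
P_c = 1008 − 108.10 = 899.90 ≈ 900 mb.

900 mb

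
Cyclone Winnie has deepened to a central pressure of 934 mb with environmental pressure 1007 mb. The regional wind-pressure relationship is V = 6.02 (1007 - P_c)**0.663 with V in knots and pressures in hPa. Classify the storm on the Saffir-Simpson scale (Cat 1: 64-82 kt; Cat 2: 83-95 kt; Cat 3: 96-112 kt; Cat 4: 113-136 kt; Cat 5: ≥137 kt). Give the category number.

ΔP = 1007 − 934 = 73 mb.
V ≈ 6.02 × 73^0.663 = 6.02 × 17.19 ≈ 104 kt.
104 kt falls in the Category 3 band.

3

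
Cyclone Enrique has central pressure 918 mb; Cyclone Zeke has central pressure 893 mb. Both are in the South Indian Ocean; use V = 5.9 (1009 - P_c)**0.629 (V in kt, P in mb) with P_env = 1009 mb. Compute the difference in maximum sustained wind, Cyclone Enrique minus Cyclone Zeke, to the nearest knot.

Cyclone Enrique: ΔP = 91; V ≈ 5.9 × 91^0.629 ≈ 100.71 kt.
Cyclone Zeke: ΔP = 116; V ≈ 5.9 × 116^0.629 ≈ 117.33 kt.
Difference ≈ 100.71 − 117.33 = -16.62 → -17 kt.

-17 kt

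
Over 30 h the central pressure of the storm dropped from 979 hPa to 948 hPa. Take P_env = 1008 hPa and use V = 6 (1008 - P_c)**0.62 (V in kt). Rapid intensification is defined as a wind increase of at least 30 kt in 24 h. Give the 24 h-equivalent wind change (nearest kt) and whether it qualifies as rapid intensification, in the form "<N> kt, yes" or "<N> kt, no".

22 kt, no

V₁: ΔP = 29, V ≈ 6 × 29^0.62 ≈ 48.40 kt.
V₂: ΔP = 60, V ≈ 6 × 60^0.62 ≈ 75.96 kt.
ΔV over 30 h = 27.56 kt → 24 h equivalent = 27.56 × 24/30 ≈ 22.05 kt.
22 kt < 30 kt ⇒ not rapid intensification.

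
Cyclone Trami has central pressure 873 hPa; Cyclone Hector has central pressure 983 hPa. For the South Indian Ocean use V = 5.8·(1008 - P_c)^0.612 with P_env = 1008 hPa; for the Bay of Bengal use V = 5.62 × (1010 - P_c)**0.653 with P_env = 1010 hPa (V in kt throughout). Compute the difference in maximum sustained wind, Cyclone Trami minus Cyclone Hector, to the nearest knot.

Cyclone Trami: ΔP = 135; V ≈ 5.8 × 135^0.612 ≈ 116.73 kt.
Cyclone Hector: ΔP = 27; V ≈ 5.62 × 27^0.653 ≈ 48.35 kt.
Difference ≈ 116.73 − 48.35 = 68.38 → 68 kt.

68 kt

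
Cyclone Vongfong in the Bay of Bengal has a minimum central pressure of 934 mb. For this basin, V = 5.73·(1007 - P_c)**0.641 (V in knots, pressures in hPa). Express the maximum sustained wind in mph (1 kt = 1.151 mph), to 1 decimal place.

ΔP = 1007 − 934 = 73 mb.
V ≈ 5.73 × 73^0.641 = 5.73 × 15.646 ≈ 89.649 kt.
89.649 × 1.151 ≈ 103.19 mph → 103.2 mph.

103.2 mph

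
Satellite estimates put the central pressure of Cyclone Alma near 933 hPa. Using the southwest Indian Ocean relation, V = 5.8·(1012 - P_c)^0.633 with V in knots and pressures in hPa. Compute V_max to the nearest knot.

92 kt

ΔP = 1012 − 933 = 79 hPa.
79^0.633 ≈ 15.893.
V ≈ 5.8 × 15.893 ≈ 92.2 kt.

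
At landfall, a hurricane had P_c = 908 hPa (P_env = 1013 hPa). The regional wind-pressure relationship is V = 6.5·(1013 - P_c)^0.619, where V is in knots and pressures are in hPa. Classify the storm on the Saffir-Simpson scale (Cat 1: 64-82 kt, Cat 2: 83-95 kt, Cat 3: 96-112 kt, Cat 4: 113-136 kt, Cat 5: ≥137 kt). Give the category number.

ΔP = 1013 − 908 = 105 hPa.
V ≈ 6.5 × 105^0.619 = 6.5 × 17.83 ≈ 116 kt.
116 kt falls in the Category 4 band.

4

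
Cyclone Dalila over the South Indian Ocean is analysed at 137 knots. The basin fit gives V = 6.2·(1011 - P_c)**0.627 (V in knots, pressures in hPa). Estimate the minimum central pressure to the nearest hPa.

872 hPa

ΔP = (V / 6.2)^(1/0.627) = (137/6.2)^1.595.
137/6.2 = 22.097; 22.097^1.595 ≈ 139.34 hPa.
P_c = 1011 − 139.34 = 871.66 ≈ 872 hPa.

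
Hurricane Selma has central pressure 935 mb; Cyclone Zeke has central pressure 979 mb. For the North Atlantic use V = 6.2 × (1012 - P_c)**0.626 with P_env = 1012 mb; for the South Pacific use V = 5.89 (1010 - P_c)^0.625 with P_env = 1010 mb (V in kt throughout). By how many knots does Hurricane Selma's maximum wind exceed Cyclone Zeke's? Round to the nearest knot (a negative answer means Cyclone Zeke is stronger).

Hurricane Selma: ΔP = 77; V ≈ 6.2 × 77^0.626 ≈ 94.04 kt.
Cyclone Zeke: ΔP = 31; V ≈ 5.89 × 31^0.625 ≈ 50.38 kt.
Difference ≈ 94.04 − 50.38 = 43.66 → 44 kt.

44 kt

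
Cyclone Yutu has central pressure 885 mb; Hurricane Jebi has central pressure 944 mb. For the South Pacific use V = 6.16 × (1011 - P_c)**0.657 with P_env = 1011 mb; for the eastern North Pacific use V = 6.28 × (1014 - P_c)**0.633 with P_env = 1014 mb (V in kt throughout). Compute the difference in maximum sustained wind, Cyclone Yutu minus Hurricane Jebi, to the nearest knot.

Cyclone Yutu: ΔP = 126; V ≈ 6.16 × 126^0.657 ≈ 147.75 kt.
Hurricane Jebi: ΔP = 70; V ≈ 6.28 × 70^0.633 ≈ 92.45 kt.
Difference ≈ 147.75 − 92.45 = 55.30 → 55 kt.

55 kt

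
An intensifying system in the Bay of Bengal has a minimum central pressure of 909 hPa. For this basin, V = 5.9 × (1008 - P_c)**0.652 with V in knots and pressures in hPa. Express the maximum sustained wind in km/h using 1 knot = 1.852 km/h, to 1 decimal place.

218.6 km/h

ΔP = 1008 − 909 = 99 hPa.
V ≈ 5.9 × 99^0.652 = 5.9 × 20.006 ≈ 118.034 kt.
118.034 × 1.852 ≈ 218.60 km/h → 218.6 km/h.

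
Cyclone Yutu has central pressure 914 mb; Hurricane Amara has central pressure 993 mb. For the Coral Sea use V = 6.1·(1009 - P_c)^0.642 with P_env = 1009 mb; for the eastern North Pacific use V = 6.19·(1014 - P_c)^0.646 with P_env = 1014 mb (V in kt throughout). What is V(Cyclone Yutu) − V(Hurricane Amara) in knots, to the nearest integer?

69 kt

Cyclone Yutu: ΔP = 95; V ≈ 6.1 × 95^0.642 ≈ 113.51 kt.
Hurricane Amara: ΔP = 21; V ≈ 6.19 × 21^0.646 ≈ 44.24 kt.
Difference ≈ 113.51 − 44.24 = 69.27 → 69 kt.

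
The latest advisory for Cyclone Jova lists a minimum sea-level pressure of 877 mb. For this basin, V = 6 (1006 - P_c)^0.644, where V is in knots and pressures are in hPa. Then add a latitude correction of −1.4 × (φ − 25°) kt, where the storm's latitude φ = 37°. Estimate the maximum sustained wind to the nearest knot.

ΔP = 1006 − 877 = 129 mb.
129^0.644 ≈ 22.868.
V ≈ 6 × 22.868 ≈ 137.2 kt.
Latitude correction: −1.4 × (37 − 25) = -16.8 kt.
Corrected V ≈ 120.4 kt → 120 kt.

120 kt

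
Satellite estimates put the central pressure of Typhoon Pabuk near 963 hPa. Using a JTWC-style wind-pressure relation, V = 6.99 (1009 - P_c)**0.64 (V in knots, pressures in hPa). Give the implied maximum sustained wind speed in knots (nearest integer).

81 kt

ΔP = 1009 − 963 = 46 hPa.
46^0.64 ≈ 11.592.
V ≈ 6.99 × 11.592 ≈ 81.0 kt.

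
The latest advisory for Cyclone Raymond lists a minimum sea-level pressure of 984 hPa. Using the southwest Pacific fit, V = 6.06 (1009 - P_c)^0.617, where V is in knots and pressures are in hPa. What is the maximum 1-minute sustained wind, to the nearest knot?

ΔP = 1009 − 984 = 25 hPa.
25^0.617 ≈ 7.287.
V ≈ 6.06 × 7.287 ≈ 44.2 kt.

44 kt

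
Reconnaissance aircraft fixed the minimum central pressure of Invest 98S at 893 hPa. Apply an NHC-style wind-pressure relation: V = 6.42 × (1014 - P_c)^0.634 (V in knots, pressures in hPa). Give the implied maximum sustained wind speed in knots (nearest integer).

134 kt

ΔP = 1014 − 893 = 121 hPa.
121^0.634 ≈ 20.916.
V ≈ 6.42 × 20.916 ≈ 134.3 kt.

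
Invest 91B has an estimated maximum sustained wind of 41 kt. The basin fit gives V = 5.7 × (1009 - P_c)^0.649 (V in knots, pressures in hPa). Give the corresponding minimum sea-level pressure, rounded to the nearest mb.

988 mb

ΔP = (V / 5.7)^(1/0.649) = (41/5.7)^1.541.
41/5.7 = 7.193; 7.193^1.541 ≈ 20.91 mb.
P_c = 1009 − 20.91 = 988.09 ≈ 988 mb.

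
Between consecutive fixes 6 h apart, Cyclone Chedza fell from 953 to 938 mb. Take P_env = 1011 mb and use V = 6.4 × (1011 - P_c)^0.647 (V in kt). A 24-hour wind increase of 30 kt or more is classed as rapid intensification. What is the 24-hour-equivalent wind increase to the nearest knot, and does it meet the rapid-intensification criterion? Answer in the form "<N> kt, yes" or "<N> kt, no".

V₁: ΔP = 58, V ≈ 6.4 × 58^0.647 ≈ 88.54 kt.
V₂: ΔP = 73, V ≈ 6.4 × 73^0.647 ≈ 102.74 kt.
ΔV over 6 h = 14.20 kt → 24 h equivalent = 14.20 × 24/6 ≈ 56.80 kt.
57 kt ≥ 30 kt ⇒ rapid intensification.

57 kt, yes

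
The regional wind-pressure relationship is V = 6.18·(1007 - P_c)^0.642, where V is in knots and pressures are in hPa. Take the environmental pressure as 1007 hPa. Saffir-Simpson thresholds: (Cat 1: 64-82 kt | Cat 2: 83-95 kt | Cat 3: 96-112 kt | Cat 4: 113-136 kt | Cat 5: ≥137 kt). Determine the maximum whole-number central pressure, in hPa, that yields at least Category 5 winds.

Category 5 begins at V = 137 kt.
Required ΔP = (137/6.18)^(1/0.642) = 22.168^1.558 ≈ 124.78 hPa.
P_c ≤ 1007 − 124.78 = 882.22, so the highest integer P_c is 882 hPa.

882 hPa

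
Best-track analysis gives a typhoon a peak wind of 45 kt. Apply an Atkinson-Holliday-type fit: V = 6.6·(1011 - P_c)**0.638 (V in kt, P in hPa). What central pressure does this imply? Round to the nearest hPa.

ΔP = (V / 6.6)^(1/0.638) = (45/6.6)^1.567.
45/6.6 = 6.818; 6.818^1.567 ≈ 20.26 hPa.
P_c = 1011 − 20.26 = 990.74 ≈ 991 hPa.

991 hPa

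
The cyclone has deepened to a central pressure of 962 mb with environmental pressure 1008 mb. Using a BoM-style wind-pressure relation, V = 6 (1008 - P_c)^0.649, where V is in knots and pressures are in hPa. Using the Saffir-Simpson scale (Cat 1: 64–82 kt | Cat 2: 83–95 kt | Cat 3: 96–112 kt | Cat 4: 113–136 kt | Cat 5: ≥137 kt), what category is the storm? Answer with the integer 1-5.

1

ΔP = 1008 − 962 = 46 mb.
V ≈ 6 × 46^0.649 = 6 × 12.00 ≈ 72 kt.
72 kt falls in the Category 1 band.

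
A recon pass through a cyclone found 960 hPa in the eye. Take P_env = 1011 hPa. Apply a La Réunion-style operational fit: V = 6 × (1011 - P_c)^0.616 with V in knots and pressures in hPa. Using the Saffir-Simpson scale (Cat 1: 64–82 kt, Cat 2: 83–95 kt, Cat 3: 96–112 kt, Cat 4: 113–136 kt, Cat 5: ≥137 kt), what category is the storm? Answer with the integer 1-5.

1

ΔP = 1011 − 960 = 51 hPa.
V ≈ 6 × 51^0.616 = 6 × 11.27 ≈ 68 kt.
68 kt falls in the Category 1 band.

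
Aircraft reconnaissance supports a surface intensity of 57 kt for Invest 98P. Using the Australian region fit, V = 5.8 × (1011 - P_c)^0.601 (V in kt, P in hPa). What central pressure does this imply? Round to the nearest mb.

ΔP = (V / 5.8)^(1/0.601) = (57/5.8)^1.664.
57/5.8 = 9.828; 9.828^1.664 ≈ 44.80 mb.
P_c = 1011 − 44.80 = 966.20 ≈ 966 mb.

966 mb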